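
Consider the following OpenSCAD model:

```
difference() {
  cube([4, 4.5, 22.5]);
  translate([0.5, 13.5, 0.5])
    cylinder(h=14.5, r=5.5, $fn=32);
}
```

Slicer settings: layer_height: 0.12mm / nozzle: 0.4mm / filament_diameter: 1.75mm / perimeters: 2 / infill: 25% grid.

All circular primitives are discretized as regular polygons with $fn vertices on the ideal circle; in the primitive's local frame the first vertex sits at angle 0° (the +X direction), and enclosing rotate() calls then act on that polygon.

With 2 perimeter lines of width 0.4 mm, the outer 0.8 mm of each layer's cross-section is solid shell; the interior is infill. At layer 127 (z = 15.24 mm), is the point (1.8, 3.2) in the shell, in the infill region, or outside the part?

At z = 15.24 mm: the 4×4.5 cube contributes its full rectangle; the cylinder at (0.5, 13.5) is not intersected at this z (z outside [0.5, 15]); After the difference (first − rest): none of the subtracted shapes is present at this height, so the 4×4.5 cube is unchanged — 1 connected region. Overall, the cross-section is a single solid region. The nearest boundary edge runs (4.00, 4.50)→(0.00, 4.50); distance from the point to it = 1.30 mm. The point is inside the cross-section and 1.30 mm from the nearest boundary — more than the 0.8 mm shell width (2 × 0.4), so it's in the infill interior.

infill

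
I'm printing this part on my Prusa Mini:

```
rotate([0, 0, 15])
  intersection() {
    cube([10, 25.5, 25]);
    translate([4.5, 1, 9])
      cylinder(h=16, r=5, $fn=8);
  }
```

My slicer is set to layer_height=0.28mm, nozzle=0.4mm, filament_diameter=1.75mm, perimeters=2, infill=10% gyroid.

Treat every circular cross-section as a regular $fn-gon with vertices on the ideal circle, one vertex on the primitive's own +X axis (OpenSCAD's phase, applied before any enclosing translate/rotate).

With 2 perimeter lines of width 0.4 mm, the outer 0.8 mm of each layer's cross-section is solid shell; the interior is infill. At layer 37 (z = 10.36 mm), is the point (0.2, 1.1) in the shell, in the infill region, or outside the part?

At z = 10.36 mm: the 10×25.5 cube contributes its full rectangle; the cylinder at (4.5, 1): section is a regular 8-gon, circumradius r=5; Keeping only the common overlap: the r=5 cylinder at (4.5, 1) partially overlaps the 10×25.5 cube; clipping to the common part keeps 44.35 mm² — 1 connected region; (whole slice rotated 15° about Z — lengths, areas and connectivity unchanged). Overall, the cross-section is a single solid region. Undo the 15° rotation: the query point maps to (0.478, 1.011) in the un-rotated model frame. The nearest boundary edge runs (0.00, 0.00)→(0.00, 2.21); distance from the point to it = 0.48 mm. The point is inside the cross-section, 0.48 mm from the nearest boundary — within the 0.8 mm shell band (2 × 0.4).

shell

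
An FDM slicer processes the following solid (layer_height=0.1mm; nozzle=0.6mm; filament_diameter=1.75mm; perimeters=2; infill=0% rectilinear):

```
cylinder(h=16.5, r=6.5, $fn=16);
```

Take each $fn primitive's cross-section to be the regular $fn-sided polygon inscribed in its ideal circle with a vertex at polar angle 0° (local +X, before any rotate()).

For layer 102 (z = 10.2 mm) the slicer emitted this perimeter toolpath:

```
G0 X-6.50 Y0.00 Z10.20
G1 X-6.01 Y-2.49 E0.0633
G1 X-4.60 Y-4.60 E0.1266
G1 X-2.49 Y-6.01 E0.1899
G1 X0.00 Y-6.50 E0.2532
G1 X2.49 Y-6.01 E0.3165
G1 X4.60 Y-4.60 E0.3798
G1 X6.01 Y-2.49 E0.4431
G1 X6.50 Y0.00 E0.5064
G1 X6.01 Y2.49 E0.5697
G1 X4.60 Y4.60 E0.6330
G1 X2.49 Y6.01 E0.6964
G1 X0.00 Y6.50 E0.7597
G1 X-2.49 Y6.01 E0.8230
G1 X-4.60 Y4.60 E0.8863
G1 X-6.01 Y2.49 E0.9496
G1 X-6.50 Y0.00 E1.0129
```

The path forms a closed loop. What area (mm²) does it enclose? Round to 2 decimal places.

Apply the shoelace formula to the sequence of (X, Y) vertices; enclosed area = 129.51 mm².

129.51 mm²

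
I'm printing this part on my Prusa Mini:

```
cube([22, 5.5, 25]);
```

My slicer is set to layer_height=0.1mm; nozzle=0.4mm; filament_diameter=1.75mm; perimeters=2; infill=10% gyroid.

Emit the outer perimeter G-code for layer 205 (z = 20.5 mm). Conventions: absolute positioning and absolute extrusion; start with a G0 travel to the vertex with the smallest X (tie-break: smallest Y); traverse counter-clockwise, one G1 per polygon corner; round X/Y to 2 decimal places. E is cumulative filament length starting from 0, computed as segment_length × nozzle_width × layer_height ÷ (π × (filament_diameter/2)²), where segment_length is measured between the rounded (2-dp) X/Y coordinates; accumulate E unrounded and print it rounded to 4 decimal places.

G0 X0.00 Y0.00 Z20.50
G1 X22.00 Y0.00 E0.3659
G1 X22.00 Y5.50 E0.4573
G1 X0.00 Y5.50 E0.8232
G1 X0.00 Y0.00 E0.9147

At z = 20.5 mm: the 22×5.5 cube contributes its full rectangle. The outline is a single polygon with 4 vertices. Extrusion per mm of travel: 0.4 × 0.1 / (π × 0.875²) = 0.016630. Accumulating E over each segment gives final E = 0.9147.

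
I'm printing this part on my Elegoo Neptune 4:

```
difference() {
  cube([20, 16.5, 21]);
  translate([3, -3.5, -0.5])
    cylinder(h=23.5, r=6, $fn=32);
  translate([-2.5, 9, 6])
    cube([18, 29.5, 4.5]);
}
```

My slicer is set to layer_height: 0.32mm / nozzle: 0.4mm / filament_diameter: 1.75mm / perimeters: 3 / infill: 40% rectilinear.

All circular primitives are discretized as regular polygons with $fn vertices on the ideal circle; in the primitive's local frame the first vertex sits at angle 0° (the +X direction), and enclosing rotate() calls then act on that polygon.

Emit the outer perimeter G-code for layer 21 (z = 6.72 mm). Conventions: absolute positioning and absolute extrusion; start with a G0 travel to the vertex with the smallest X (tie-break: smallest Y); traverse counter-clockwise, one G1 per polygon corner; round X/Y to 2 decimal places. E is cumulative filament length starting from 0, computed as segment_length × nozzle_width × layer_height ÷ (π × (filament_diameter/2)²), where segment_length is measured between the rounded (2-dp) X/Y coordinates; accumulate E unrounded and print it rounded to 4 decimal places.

G0 X0.00 Y1.67 Z6.72
G1 X0.70 Y2.04 E0.0421
G1 X1.83 Y2.38 E0.1049
G1 X3.00 Y2.50 E0.1675
G1 X4.17 Y2.38 E0.2301
G1 X5.30 Y2.04 E0.2929
G1 X6.33 Y1.49 E0.3550
G1 X7.24 Y0.74 E0.4178
G1 X7.85 Y0.00 E0.4688
G1 X20.00 Y0.00 E1.1154
G1 X20.00 Y16.50 E1.9935
G1 X15.50 Y16.50 E2.2330
G1 X15.50 Y9.00 E2.6321
G1 X0.00 Y9.00 E3.4569
G1 X0.00 Y1.67 E3.8470

At z = 6.72 mm: the cube is present — its section is the full 20×16.5 rectangle; the cylinder at (3, -3.5): section is a regular 32-gon, circumradius r=6; the cube at (-2.5, 9) (footprint 18×29.5) is included at this height; Subtracting the remaining from the first: starting from the 20×16.5 cube, the r=6 cylinder at (3, -3.5) partially overlaps it — only the 15.08 mm² overlap (of its 112.37 mm²) is removed, clipping the outline; the 18×29.5 cube at (-2.5, 9) partially overlaps it — only the 116.25 mm² overlap (of its 531.00 mm²) is removed, clipping the outline — 1 connected region. The outline is a single polygon with 14 vertices. Extrusion per mm of travel: 0.4 × 0.32 / (π × 0.875²) = 0.053216. Accumulating E over each segment gives final E = 3.8470.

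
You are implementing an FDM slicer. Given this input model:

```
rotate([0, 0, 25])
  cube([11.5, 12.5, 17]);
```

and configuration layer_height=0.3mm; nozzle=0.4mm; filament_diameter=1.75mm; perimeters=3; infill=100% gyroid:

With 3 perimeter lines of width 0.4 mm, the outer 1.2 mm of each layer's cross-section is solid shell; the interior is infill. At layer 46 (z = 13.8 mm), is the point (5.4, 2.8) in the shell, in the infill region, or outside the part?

shell

At z = 13.8 mm: the cube (footprint 11.5×12.5) is included at this height; (whole slice rotated 25° about Z — lengths, areas and connectivity unchanged). Overall, the cross-section is a single solid region. Undo the 25° rotation: the query point maps to (6.077, 0.256) in the un-rotated model frame. The nearest boundary edge runs (0.00, 0.00)→(11.50, 0.00); distance from the point to it = 0.26 mm. The point is inside the cross-section, 0.26 mm from the nearest boundary — within the 1.2 mm shell band (3 × 0.4).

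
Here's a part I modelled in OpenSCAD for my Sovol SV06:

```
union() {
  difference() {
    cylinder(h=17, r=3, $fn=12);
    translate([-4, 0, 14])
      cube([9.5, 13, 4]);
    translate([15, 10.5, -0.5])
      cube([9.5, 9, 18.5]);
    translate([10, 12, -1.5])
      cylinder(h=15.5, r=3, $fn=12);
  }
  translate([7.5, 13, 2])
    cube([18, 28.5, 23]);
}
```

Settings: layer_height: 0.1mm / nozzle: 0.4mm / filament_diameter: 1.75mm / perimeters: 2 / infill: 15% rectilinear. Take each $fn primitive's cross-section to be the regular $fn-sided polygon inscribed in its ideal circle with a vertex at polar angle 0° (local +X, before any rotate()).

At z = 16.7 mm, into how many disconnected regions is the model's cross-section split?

At z = 16.7 mm: the cylinder: section is a regular 12-gon, circumradius r=3; the 9.5×13 cube at (-4, 0) contributes its full rectangle; the 9.5×9 cube at (15, 10.5) contributes its full rectangle; the cylinder at (10, 12) is absent (z outside [-1.5, 14]); After the difference (first − rest): starting from the r=3 cylinder, the 9.5×13 cube at (-4, 0) partially overlaps it — only the 13.50 mm² overlap (of its 123.50 mm²) is removed, clipping the outline; the 9.5×9 cube at (15, 10.5) misses the remaining region (no effect) — 1 connected region; the 18×28.5 cube at (7.5, 13) contributes its full rectangle; Merging all regions: the 2 present regions are separate (no shared area or edge), so areas and boundary lengths simply add and each stays a separate island — 2 connected regions. The result has 2 disconnected regions.

2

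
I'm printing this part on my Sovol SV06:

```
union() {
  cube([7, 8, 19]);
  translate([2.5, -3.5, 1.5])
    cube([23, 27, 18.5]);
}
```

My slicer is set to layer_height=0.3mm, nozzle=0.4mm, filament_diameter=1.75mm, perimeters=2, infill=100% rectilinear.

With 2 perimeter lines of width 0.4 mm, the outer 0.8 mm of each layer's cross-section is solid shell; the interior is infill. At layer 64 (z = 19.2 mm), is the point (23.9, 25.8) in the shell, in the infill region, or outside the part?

At z = 19.2 mm: the cube does not reach this height (z outside [0, 19]); the 23×27 cube at (2.5, -3.5) contributes its full rectangle; Taking the union: only the 23×27 cube at (2.5, -3.5) is present, so the union is just that shape — 1 connected region. Overall, the cross-section is a single solid region. The nearest boundary edge runs (25.50, 23.50)→(2.50, 23.50); distance from the point to it = 2.30 mm. The point is not inside any of the regions above, so it lies outside the cross-section (2.30 mm from the nearest boundary).

outside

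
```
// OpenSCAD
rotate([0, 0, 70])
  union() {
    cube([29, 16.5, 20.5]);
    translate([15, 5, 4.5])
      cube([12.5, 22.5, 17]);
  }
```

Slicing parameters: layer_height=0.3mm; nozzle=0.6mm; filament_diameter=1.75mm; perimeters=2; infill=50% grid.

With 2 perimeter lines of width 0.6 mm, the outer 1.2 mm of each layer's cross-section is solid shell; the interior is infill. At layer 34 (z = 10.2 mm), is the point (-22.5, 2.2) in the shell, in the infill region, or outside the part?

At z = 10.2 mm: the cube (footprint 29×16.5) is included at this height; the cube at (15, 5) (footprint 12.5×22.5) is included at this height; Combining (union): the regions partially overlap (shared area 143.75 mm²), so overlapping operands fuse into one piece — 1 connected region; (rotated 70° about Z; rotation is an isometry so areas/perimeters/island counts are preserved). Overall, the cross-section is a single solid region. Undo the 70° rotation: the query point maps to (-5.628, 21.896) in the un-rotated model frame. The nearest boundary edge runs (0.00, 0.00)→(0.00, 16.50); distance from the point to it = 7.80 mm. The point is not inside any of the regions above, so it lies outside the cross-section (7.80 mm from the nearest boundary).

outside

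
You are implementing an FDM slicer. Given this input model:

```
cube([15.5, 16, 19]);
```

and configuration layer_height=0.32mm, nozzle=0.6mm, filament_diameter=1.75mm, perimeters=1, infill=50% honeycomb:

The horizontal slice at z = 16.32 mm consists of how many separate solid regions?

1

At z = 16.32 mm: the cube is present — its section is the full 15.5×16 rectangle. The result has 1 disconnected region.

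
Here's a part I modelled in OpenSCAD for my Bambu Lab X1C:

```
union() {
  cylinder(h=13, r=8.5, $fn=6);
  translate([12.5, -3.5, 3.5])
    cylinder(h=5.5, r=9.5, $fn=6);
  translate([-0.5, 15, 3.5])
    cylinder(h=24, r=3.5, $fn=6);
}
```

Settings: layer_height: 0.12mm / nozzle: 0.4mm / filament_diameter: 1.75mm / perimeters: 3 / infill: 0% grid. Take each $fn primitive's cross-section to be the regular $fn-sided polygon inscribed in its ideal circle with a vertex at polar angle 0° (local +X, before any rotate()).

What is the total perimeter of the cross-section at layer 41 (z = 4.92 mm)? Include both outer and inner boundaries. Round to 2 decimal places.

107.00 mm

At z = 4.92 mm: the cylinder: section is a regular 6-gon, circumradius r=8.5 (perimeter = 2·6·8.500·sin(180°/6) = 51.00 mm); the cylinder at (12.5, -3.5): section is a regular 6-gon, circumradius r=9.5 (perimeter = 2·6·9.500·sin(180°/6) = 57.00 mm); the r=3.5 cylinder at (-0.5, 15) gives a regular 6-gon of circumradius 3.5 (constant along its height) (perimeter = 2·6·3.500·sin(180°/6) = 21.00 mm); Merging all regions: the regions partially overlap (shared area 22.66 mm²), so the edge portions inside another operand are dropped and the merged outline is re-measured after clipping — boundary = 107.00 mm. Overall, the cross-section has 2 separate islands. Total boundary length (outer) = 107.00 mm.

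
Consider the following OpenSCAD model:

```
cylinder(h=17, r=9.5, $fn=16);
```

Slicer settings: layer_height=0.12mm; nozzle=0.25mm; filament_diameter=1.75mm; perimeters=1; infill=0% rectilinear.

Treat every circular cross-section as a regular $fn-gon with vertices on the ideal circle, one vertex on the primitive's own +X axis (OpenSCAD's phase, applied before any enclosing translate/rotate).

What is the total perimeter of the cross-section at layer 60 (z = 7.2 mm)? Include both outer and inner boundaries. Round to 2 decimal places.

59.31 mm

At z = 7.2 mm: the cylinder: section is a regular 16-gon, circumradius r=9.5 (perimeter = 2·16·9.500·sin(180°/16) = 59.31 mm). Overall, the cross-section is a single solid region. Total boundary length (outer) = 59.31 mm.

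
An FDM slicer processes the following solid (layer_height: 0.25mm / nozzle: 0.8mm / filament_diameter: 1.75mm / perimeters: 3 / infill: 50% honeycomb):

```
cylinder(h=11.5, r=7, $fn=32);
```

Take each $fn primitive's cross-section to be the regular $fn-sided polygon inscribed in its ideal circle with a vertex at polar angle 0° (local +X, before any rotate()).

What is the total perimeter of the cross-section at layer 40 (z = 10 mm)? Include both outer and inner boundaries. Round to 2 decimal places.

At z = 10 mm: the cylinder: section is a regular 32-gon, circumradius r=7 (perimeter = 2·32·7.000·sin(180°/32) = 43.91 mm). Overall, the cross-section is a single solid region. Total boundary length (outer) = 43.91 mm.

43.91 mm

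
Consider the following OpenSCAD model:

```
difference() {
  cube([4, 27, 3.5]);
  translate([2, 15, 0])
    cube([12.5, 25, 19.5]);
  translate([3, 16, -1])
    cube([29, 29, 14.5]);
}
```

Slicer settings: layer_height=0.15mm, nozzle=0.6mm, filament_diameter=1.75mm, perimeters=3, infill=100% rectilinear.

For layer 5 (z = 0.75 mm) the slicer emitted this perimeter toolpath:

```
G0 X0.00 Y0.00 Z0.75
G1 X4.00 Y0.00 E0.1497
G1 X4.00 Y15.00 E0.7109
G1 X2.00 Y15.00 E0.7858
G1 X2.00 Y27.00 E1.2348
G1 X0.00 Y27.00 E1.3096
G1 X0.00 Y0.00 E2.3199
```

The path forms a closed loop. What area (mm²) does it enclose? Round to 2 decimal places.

84.00 mm²

Apply the shoelace formula to the sequence of (X, Y) vertices; enclosed area = 84.00 mm².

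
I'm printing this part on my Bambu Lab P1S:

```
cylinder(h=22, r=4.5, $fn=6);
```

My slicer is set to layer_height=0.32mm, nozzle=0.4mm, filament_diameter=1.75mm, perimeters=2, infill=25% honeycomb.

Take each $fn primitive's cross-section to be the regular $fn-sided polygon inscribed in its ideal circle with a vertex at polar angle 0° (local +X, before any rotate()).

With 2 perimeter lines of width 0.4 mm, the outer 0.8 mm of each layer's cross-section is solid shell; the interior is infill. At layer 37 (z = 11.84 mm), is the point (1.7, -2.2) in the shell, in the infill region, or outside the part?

infill

At z = 11.84 mm: the cylinder: section is a regular 6-gon, circumradius r=4.5. Overall, the cross-section is a single solid region. The nearest boundary edge runs (2.25, -3.90)→(4.50, 0.00); distance from the point to it = 1.32 mm. The point is inside the cross-section and 1.32 mm from the nearest boundary — more than the 0.8 mm shell width (2 × 0.4), so it's in the infill interior.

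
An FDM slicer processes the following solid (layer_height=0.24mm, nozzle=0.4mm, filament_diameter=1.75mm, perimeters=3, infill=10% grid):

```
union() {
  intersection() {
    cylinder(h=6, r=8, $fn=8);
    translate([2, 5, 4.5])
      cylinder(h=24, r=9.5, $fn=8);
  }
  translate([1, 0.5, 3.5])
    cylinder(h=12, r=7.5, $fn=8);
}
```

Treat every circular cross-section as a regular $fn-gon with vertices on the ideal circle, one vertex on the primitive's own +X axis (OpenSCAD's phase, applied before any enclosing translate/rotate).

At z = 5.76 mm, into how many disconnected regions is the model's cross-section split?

1

At z = 5.76 mm: the cylinder: section is a regular 8-gon, circumradius r=8; the r=9.5 cylinder at (2, 5) contributes a regular 8-gon of circumradius 9.5; Keeping only the common overlap: the r=9.5 cylinder at (2, 5) partially overlaps the r=8 cylinder; clipping to the common part keeps 126.54 mm² — 1 connected region; the r=7.5 cylinder at (1, 0.5) contributes a regular 8-gon of circumradius 7.5; Combining (union): the regions partially overlap (shared area 119.97 mm²), so overlapping operands fuse into one piece — 1 connected region. The result has 1 disconnected region.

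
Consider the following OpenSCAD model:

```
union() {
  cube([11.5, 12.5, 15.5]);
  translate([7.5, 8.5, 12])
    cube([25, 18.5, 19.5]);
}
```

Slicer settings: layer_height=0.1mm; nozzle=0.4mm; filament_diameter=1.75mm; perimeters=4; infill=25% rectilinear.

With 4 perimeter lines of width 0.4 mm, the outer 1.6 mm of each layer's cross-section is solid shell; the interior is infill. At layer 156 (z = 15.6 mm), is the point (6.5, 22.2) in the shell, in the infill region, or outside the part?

At z = 15.6 mm: the cube does not reach this height (z outside [0, 15.5]); the cube at (7.5, 8.5) is present — its section is the full 25×18.5 rectangle; Merging all regions: only the 25×18.5 cube at (7.5, 8.5) is present, so the union is just that shape — 1 connected region. Overall, the cross-section is a single solid region. The nearest boundary edge runs (7.50, 27.00)→(7.50, 8.50); distance from the point to it = 1.00 mm. The point is not inside any of the regions above, so it lies outside the cross-section (1.00 mm from the nearest boundary).

outside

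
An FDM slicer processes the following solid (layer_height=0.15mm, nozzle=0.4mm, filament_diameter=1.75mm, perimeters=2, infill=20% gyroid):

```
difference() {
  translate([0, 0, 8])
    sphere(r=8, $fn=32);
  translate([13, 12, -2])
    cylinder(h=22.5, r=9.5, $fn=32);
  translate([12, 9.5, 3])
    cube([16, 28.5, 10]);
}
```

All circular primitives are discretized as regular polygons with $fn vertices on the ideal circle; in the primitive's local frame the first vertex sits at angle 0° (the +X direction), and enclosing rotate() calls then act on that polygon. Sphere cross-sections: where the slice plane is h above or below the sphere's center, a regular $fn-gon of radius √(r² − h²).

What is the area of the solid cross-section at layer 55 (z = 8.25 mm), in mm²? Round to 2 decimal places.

199.58 mm²

At z = 8.25 mm: the r=8 sphere slices to a regular 32-gon of circumradius 7.996 (√(r²−h²) with h=0.25 from center) (area = (32/2)·7.996²·sin(360°/32) = 199.58 mm²); the r=9.5 cylinder at (13, 12) contributes a regular 32-gon of circumradius 9.5 (area = (32/2)·9.500²·sin(360°/32) = 281.71 mm²); the cube at (12, 9.5) (footprint 16×28.5) is included at this height (area 456.00 mm²); Subtracting the remaining from the first: starting from the r=8 sphere (199.58 mm²), the r=9.5 cylinder at (13, 12) misses the remaining region (no effect); the 16×28.5 cube at (12, 9.5) misses the remaining region (no effect) — area = 199.58 mm². Overall, the cross-section is a single solid region. Net area = 199.58 mm².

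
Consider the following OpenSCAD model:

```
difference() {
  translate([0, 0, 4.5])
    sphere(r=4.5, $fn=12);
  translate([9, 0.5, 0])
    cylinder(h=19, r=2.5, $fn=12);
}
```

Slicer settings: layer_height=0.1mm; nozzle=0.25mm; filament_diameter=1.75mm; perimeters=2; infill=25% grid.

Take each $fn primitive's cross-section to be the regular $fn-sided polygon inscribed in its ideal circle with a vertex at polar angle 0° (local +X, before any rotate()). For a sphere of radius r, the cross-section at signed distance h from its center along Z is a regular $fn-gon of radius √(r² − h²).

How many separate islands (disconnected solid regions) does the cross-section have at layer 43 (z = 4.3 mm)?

1

At z = 4.3 mm: the sphere: section is a regular 12-gon, circumradius = √(r²−h²) = √(4.5²−0.2²) = 4.496; the cylinder at (9, 0.5): section is a regular 12-gon, circumradius r=2.5; After the difference (first − rest): starting from the r=4.5 sphere, the r=2.5 cylinder at (9, 0.5) misses the remaining region (no effect) — 1 connected region. Overall, the cross-section is a single solid region. Island count = 1.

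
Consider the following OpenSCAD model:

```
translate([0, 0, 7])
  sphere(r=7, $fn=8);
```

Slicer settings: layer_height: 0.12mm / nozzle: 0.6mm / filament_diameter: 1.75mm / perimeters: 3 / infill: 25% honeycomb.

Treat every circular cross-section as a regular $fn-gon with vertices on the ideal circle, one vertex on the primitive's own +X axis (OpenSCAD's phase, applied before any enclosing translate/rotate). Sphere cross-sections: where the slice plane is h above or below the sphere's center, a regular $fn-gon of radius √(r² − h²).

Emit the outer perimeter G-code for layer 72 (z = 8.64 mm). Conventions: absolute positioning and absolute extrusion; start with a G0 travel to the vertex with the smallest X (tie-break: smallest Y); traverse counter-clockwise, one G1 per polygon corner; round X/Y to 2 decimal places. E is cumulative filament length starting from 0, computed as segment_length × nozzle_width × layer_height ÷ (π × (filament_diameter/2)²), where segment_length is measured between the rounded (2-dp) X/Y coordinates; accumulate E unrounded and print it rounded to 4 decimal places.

G0 X-6.81 Y0.00 Z8.64
G1 X-4.81 Y-4.81 E0.1559
G1 X0.00 Y-6.81 E0.3119
G1 X4.81 Y-4.81 E0.4678
G1 X6.81 Y0.00 E0.6237
G1 X4.81 Y4.81 E0.7797
G1 X0.00 Y6.81 E0.9356
G1 X-4.81 Y4.81 E1.0915
G1 X-6.81 Y0.00 E1.2475

At z = 8.64 mm: the r=7 sphere contributes a regular 8-gon of circumradius √(7²−1.64²) = 6.805. The outline is a single polygon with 8 vertices. Extrusion per mm of travel: 0.6 × 0.12 / (π × 0.875²) = 0.029934. Accumulating E over each segment gives final E = 1.2475.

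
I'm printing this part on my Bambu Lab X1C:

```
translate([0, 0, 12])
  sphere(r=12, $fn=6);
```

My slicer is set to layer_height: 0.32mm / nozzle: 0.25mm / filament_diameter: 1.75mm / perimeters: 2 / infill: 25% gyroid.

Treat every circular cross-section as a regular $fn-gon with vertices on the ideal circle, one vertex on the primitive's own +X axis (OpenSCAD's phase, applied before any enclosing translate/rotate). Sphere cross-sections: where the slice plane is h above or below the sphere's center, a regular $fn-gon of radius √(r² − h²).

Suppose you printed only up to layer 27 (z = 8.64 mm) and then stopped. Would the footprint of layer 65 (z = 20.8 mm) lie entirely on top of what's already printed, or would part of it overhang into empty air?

entirely on top

Compare the two slices. At z = 8.64: the r=12 sphere slices to a regular 6-gon of circumradius 11.520 (√(r²−h²) with h=3.36 from center) (area = (6/2)·11.520²·sin(360°/6) = 344.79 mm²). At z = 20.8: the sphere: section is a regular 6-gon, circumradius = √(r²−h²) = √(12²−8.8²) = 8.158 (area = (6/2)·8.158²·sin(360°/6) = 172.93 mm²). Checking containment: the cross-section at z = 20.8 is a subset of the cross-section at z = 8.64.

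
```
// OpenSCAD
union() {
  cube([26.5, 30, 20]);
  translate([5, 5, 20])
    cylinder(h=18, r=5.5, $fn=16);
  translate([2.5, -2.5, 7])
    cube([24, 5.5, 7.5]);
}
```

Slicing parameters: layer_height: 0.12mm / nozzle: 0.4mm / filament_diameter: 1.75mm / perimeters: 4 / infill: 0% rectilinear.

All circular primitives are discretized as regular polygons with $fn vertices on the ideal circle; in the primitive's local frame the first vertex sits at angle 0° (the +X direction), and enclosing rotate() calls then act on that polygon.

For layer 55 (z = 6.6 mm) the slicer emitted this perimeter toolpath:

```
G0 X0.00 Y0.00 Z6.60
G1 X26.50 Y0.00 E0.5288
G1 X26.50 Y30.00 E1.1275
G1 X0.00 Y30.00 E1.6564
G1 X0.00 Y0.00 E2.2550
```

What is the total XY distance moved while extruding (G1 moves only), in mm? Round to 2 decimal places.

Sum the Euclidean lengths of each G1 segment: total = 113.00 mm.

113.00 mm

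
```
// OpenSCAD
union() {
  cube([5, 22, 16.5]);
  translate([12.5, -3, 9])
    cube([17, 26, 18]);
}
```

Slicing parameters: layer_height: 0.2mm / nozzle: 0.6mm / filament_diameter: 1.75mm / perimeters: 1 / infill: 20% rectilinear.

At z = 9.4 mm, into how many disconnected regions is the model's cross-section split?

2

At z = 9.4 mm: the cube is present — its section is the full 5×22 rectangle; the cube at (12.5, -3) (footprint 17×26) is included at this height; Merging all regions: the 2 present regions are separate (no shared area or edge), so areas and boundary lengths simply add and each stays a separate island — 2 connected regions. The result has 2 disconnected regions.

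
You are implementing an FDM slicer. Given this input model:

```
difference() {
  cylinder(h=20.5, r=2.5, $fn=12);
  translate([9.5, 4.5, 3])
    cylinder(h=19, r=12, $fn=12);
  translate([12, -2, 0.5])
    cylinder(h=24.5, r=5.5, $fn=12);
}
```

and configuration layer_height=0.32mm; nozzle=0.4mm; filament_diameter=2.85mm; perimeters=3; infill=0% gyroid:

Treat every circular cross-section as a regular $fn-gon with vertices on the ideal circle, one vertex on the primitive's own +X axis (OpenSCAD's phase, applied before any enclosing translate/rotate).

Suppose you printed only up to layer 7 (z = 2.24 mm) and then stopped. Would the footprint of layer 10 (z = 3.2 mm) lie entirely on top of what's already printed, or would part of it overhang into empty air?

entirely on top

Compare the two slices. At z = 2.24: the r=2.5 cylinder contributes a regular 12-gon of circumradius 2.5 (area = (12/2)·2.500²·sin(360°/12) = 18.75 mm²); the cylinder at (9.5, 4.5) is not intersected at this z (z outside [3, 22]); the r=5.5 cylinder at (12, -2) gives a regular 12-gon of circumradius 5.5 (constant along its height) (area = (12/2)·5.500²·sin(360°/12) = 90.75 mm²); Subtracting the remaining from the first: starting from the r=2.5 cylinder (18.75 mm²), the r=5.5 cylinder at (12, -2) misses the remaining region (no effect) — area = 18.75 mm². At z = 3.2: the cylinder: section is a regular 12-gon, circumradius r=2.5 (area = (12/2)·2.500²·sin(360°/12) = 18.75 mm²); the cylinder at (9.5, 4.5): section is a regular 12-gon, circumradius r=12 (area = (12/2)·12.000²·sin(360°/12) = 432.00 mm²); the r=5.5 cylinder at (12, -2) contributes a regular 12-gon of circumradius 5.5 (area = (12/2)·5.500²·sin(360°/12) = 90.75 mm²); After the difference (first − rest): starting from the r=2.5 cylinder (18.75 mm²), the r=12 cylinder at (9.5, 4.5) partially overlaps it — only the 14.89 mm² overlap (of its 432.00 mm²) is removed, clipping the outline; the r=5.5 cylinder at (12, -2) misses the remaining region (no effect) — area = 3.86 mm². Checking containment: the cross-section at z = 3.2 is a subset of the cross-section at z = 2.24.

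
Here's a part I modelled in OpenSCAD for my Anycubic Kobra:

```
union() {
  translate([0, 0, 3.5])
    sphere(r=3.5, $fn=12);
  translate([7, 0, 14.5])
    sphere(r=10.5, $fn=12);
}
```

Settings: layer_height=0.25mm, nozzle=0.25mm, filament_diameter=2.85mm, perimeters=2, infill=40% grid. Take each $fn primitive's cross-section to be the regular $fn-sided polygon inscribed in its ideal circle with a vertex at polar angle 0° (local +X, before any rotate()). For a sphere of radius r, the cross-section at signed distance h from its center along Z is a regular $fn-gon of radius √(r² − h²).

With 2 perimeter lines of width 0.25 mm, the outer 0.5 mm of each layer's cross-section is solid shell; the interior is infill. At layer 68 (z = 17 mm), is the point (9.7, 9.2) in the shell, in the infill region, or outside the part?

shell

At z = 17 mm: the sphere is absent (|z−center|=13.500 > r=3.5); the r=10.5 sphere at (7, 0) slices to a regular 12-gon of circumradius 10.198 (√(r²−h²) with h=2.5 from center); Merging all regions: only the r=10.5 sphere at (7, 0) is present, so the union is just that shape — 1 connected region. Overall, the cross-section is a single solid region. The nearest boundary edge runs (12.10, 8.83)→(7.00, 10.20); distance from the point to it = 0.27 mm. The point is inside the cross-section, 0.27 mm from the nearest boundary — within the 0.5 mm shell band (2 × 0.25).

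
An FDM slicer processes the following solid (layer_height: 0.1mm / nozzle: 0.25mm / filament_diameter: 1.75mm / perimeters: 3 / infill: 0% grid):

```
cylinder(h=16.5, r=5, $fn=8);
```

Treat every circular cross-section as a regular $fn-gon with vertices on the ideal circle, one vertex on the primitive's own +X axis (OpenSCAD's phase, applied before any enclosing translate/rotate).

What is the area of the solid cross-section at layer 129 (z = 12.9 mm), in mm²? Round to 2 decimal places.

70.71 mm²

At z = 12.9 mm: the cylinder: section is a regular 8-gon, circumradius r=5 (area = (8/2)·5.000²·sin(360°/8) = 70.71 mm²). Overall, the cross-section is a single solid region. Net area = 70.71 mm².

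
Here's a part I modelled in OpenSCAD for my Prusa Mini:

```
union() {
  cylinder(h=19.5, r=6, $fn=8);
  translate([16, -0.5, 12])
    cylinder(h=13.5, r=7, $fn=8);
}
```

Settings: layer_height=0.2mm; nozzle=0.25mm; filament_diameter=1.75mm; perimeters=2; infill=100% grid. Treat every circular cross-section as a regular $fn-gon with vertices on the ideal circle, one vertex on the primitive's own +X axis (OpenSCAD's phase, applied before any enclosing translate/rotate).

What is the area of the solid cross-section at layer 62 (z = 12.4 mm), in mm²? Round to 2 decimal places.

At z = 12.4 mm: the r=6 cylinder gives a regular 8-gon of circumradius 6 (constant along its height) (area = (8/2)·6.000²·sin(360°/8) = 101.82 mm²); the r=7 cylinder at (16, -0.5) gives a regular 8-gon of circumradius 7 (constant along its height) (area = (8/2)·7.000²·sin(360°/8) = 138.59 mm²); Merging all regions: the 2 present regions are separate (no shared area or edge), so areas and boundary lengths simply add and each stays a separate island — area = 240.42 mm². Overall, the cross-section has 2 separate islands. Net area = 240.42 mm².

240.42 mm²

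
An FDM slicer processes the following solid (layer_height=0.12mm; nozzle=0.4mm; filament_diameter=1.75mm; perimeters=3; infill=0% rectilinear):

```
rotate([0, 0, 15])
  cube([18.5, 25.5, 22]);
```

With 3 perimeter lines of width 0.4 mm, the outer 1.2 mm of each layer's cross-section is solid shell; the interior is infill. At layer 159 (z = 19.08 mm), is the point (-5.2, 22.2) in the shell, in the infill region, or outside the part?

At z = 19.08 mm: the cube is present — its section is the full 18.5×25.5 rectangle; (rotated 15° about Z; rotation is an isometry so areas/perimeters/island counts are preserved). Overall, the cross-section is a single solid region. Undo the 15° rotation: the query point maps to (0.723, 22.789) in the un-rotated model frame. The nearest boundary edge runs (0.00, 25.50)→(0.00, 0.00); distance from the point to it = 0.72 mm. The point is inside the cross-section, 0.72 mm from the nearest boundary — within the 1.2 mm shell band (3 × 0.4).

shell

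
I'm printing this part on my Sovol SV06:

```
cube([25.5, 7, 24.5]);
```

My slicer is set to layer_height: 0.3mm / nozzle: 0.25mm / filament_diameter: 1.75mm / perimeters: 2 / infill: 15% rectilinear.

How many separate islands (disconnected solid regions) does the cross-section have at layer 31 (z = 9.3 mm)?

1

At z = 9.3 mm: the cube (footprint 25.5×7) is included at this height. Overall, the cross-section is a single solid region. Island count = 1.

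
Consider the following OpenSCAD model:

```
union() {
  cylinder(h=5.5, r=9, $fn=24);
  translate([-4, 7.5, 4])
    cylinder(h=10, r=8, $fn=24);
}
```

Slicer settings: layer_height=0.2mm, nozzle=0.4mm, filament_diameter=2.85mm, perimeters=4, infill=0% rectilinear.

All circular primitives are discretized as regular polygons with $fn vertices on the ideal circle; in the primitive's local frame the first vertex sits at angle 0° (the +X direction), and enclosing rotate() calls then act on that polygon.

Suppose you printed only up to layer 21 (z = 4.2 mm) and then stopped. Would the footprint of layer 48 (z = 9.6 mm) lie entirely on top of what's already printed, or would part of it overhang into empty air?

Compare the two slices. At z = 4.2: the r=9 cylinder gives a regular 24-gon of circumradius 9 (constant along its height) (area = (24/2)·9.000²·sin(360°/24) = 251.57 mm²); the r=8 cylinder at (-4, 7.5) contributes a regular 24-gon of circumradius 8 (area = (24/2)·8.000²·sin(360°/24) = 198.77 mm²); Merging all regions: the regions partially overlap — summed areas 450.35 mm² minus the doubly-counted overlap 86.69 mm² gives 363.65 mm² — area = 363.65 mm². At z = 9.6: the cylinder does not reach this height (z outside [0, 5.5]); the r=8 cylinder at (-4, 7.5) gives a regular 24-gon of circumradius 8 (constant along its height) (area = (24/2)·8.000²·sin(360°/24) = 198.77 mm²); Merging all regions: only the r=8 cylinder at (-4, 7.5) is present, so the union is just that shape — area = 198.77 mm². Checking containment: the cross-section at z = 9.6 is a subset of the cross-section at z = 4.2.

entirely on top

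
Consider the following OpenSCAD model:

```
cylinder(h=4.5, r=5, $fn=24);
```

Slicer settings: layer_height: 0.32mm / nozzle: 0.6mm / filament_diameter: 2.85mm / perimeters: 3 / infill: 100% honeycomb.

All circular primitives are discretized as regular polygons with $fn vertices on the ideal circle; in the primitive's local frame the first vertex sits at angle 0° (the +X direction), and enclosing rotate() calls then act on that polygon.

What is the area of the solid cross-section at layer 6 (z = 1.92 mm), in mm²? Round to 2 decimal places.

77.65 mm²

At z = 1.92 mm: the r=5 cylinder gives a regular 24-gon of circumradius 5 (constant along its height) (area = (24/2)·5.000²·sin(360°/24) = 77.65 mm²). Overall, the cross-section is a single solid region. Net area = 77.65 mm².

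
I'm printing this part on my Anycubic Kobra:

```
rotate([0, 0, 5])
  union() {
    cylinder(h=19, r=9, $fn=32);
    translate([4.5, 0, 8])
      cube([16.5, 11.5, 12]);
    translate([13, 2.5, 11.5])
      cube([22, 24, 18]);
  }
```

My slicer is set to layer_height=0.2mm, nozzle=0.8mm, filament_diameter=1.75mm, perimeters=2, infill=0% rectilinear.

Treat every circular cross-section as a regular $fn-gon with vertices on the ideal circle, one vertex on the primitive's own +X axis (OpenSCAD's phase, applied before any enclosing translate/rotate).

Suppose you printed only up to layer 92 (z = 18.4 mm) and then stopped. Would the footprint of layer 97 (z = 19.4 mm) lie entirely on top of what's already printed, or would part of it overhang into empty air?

Compare the two slices. At z = 18.4: the r=9 cylinder gives a regular 32-gon of circumradius 9 (constant along its height) (area = (32/2)·9.000²·sin(360°/32) = 252.84 mm²); the cube at (4.5, 0) (footprint 16.5×11.5) is included at this height (area 189.75 mm²); the cube at (13, 2.5) is present — its section is the full 22×24 rectangle (area 528.00 mm²); Taking the union: the regions partially overlap — summed areas 970.59 mm² minus the doubly-counted overlap 96.61 mm² gives 873.98 mm² — area = 873.98 mm²; (rotated 5° about Z; rotation is an isometry so areas/perimeters/island counts are preserved). At z = 19.4: the cylinder is absent (z outside [0, 19]); the 16.5×11.5 cube at (4.5, 0) contributes its full rectangle (area 189.75 mm²); the 22×24 cube at (13, 2.5) contributes its full rectangle (area 528.00 mm²); Taking the union: the regions partially overlap — summed areas 717.75 mm² minus the doubly-counted overlap 72.00 mm² gives 645.75 mm² — area = 645.75 mm²; (rotated 5° about Z; rotation is an isometry so areas/perimeters/island counts are preserved). Checking containment: the cross-section at z = 19.4 is a subset of the cross-section at z = 18.4.

entirely on top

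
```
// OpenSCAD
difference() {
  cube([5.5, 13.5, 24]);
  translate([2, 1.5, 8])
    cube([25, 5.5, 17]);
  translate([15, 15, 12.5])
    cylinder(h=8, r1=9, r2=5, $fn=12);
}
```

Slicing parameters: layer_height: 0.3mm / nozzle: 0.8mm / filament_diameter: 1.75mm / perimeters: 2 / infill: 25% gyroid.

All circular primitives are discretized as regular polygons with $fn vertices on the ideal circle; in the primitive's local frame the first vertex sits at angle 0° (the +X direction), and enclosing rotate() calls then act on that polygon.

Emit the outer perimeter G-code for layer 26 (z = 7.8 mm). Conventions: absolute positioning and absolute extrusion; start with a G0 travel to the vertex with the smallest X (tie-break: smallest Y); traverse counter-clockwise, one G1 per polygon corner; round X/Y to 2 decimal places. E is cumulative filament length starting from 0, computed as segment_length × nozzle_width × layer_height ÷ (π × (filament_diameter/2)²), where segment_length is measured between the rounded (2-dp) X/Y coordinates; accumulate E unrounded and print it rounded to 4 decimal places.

G0 X0.00 Y0.00 Z7.80
G1 X5.50 Y0.00 E0.5488
G1 X5.50 Y13.50 E1.8958
G1 X0.00 Y13.50 E2.4446
G1 X0.00 Y0.00 E3.7917

At z = 7.8 mm: the cube is present — its section is the full 5.5×13.5 rectangle; the cube at (2, 1.5) is absent (z outside [8, 25]); the cone at (15, 15) is not intersected at this z (z outside [12.5, 20.5]); Subtracting the remaining from the first: none of the subtracted shapes is present at this height, so the 5.5×13.5 cube is unchanged — 1 connected region. The outline is a single polygon with 4 vertices. Extrusion per mm of travel: 0.8 × 0.3 / (π × 0.875²) = 0.099780. Accumulating E over each segment gives final E = 3.7917.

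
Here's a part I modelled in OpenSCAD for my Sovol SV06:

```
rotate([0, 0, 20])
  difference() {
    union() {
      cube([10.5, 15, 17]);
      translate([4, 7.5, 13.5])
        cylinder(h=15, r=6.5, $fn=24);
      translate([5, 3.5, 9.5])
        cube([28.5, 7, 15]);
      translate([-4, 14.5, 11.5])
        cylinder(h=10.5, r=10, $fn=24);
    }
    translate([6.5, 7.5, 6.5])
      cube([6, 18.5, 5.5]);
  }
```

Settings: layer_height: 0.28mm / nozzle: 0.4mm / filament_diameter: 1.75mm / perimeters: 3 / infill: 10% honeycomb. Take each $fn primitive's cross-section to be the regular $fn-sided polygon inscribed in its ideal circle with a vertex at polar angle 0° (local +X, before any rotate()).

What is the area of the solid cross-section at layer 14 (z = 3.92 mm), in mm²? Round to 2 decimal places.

At z = 3.92 mm: the cube (footprint 10.5×15) is included at this height (area 157.50 mm²); the cylinder at (4, 7.5) is not intersected at this z (z outside [13.5, 28.5]); the cube at (5, 3.5) does not reach this height (z outside [9.5, 24.5]); the cylinder at (-4, 14.5) is absent (z outside [11.5, 22]); Combining (union): only the 10.5×15 cube is present, so the union is just that shape — area = 157.50 mm²; the cube at (6.5, 7.5) is absent (z outside [6.5, 12]); After the difference (first − rest): none of the subtracted shapes is present at this height, so the result so far is unchanged — area = 157.50 mm²; (rotated 20° about Z; rotation is an isometry so areas/perimeters/island counts are preserved). Overall, the cross-section is a single solid region. Net area = 157.50 mm².

157.50 mm²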